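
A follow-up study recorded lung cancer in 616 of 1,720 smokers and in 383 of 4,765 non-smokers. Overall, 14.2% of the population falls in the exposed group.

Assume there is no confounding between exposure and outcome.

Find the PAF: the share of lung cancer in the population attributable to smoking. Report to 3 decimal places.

p₁ = P(outcome | exposed) = 616/1720 = 0.35814
p₀ = P(outcome | unexposed) = 383/4765 = 0.080378
Overall risk P(Y=1) = π·p₁ + (1−π)·p₀ = 0.142×0.35814 + 0.858×0.080378 = 0.11982.
Under exogeneity, PAF = [P(Y=1) − p₀] / P(Y=1).
PAF = (0.11982 − 0.080378) / 0.11982 ≈ 0.3292

PAF ≈ 0.329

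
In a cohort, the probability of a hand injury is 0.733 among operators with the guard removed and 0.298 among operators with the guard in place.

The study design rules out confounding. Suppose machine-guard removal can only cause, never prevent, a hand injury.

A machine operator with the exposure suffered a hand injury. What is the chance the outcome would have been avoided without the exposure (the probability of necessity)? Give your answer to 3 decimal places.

PN ≈ 0.593

Let p₁ = 0.733, p₀ = 0.298.
Under exogeneity and monotonicity, PN = (p₁ − p₀) / p₁.
PN = (0.733 − 0.298) / 0.733 = 0.435 / 0.733 ≈ 0.5935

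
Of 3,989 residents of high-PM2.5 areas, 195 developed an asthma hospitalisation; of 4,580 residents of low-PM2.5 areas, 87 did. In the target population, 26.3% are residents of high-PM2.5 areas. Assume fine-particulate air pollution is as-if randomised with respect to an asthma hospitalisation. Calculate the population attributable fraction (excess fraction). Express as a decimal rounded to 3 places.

PAF ≈ 0.293

p₁ = P(outcome | exposed) = 195/3989 = 0.048884
p₀ = P(outcome | unexposed) = 87/4580 = 0.018996
Overall risk P(Y=1) = π·p₁ + (1−π)·p₀ = 0.263×0.048884 + 0.737×0.018996 = 0.026856.
Under exogeneity, PAF = [P(Y=1) − p₀] / P(Y=1).
PAF = (0.026856 − 0.018996) / 0.026856 ≈ 0.2927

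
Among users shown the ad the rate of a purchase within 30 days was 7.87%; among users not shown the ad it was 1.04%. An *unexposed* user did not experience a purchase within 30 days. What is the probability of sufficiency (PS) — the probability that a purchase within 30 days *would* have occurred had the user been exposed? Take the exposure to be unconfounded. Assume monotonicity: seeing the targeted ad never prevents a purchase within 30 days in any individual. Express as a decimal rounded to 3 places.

p₁ = 0.0787, p₀ = 0.0104.
Under exogeneity and monotonicity, PS = (p₁ − p₀) / (1 − p₀).
PS = (0.0787 − 0.0104) / (1 − 0.0104) = 0.0683 / 0.9896 ≈ 0.0690

PS ≈ 0.069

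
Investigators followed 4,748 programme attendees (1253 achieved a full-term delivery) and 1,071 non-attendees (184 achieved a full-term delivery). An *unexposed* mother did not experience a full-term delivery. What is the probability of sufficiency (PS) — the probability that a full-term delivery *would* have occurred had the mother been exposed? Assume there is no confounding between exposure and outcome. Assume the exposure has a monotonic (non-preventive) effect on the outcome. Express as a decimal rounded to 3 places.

PS ≈ 0.111

p₁ = P(outcome | exposed) = 1253/4748 = 0.2639
p₀ = P(outcome | unexposed) = 184/1071 = 0.1718
Under exogeneity and monotonicity, PS = (p₁ − p₀) / (1 − p₀).
PS = (0.2639 − 0.1718) / (1 − 0.1718) = 0.092099 / 0.8282 ≈ 0.1112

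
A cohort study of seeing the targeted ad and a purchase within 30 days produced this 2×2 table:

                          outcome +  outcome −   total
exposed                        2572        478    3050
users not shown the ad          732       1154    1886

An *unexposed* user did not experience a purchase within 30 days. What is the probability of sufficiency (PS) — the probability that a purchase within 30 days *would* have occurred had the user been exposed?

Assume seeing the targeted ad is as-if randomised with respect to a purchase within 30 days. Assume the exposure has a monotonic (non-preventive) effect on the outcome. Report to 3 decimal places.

PS ≈ 0.744

p₁ = P(outcome | exposed) = 2572/3050 = 0.84328
p₀ = P(outcome | unexposed) = 732/1886 = 0.38812
Under exogeneity and monotonicity, PS = (p₁ − p₀) / (1 − p₀).
PS = (0.84328 − 0.38812) / (1 − 0.38812) = 0.45516 / 0.61188 ≈ 0.7439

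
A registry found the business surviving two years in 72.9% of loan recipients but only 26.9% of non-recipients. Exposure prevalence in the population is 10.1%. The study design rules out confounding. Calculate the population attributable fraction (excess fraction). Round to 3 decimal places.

p₁ = 0.729, p₀ = 0.269.
Overall risk P(Y=1) = π·p₁ + (1−π)·p₀ = 0.101×0.729 + 0.899×0.269 = 0.31546.
Under exogeneity, PAF = [P(Y=1) − p₀] / P(Y=1).
PAF = (0.31546 − 0.269) / 0.31546 ≈ 0.1473

PAF ≈ 0.147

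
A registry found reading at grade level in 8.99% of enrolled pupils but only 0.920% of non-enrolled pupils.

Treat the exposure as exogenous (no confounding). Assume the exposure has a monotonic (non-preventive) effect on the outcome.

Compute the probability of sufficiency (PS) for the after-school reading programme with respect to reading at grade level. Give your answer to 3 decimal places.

p₁ = 0.0899, p₀ = 0.0092.
Under exogeneity and monotonicity, PS = (p₁ − p₀) / (1 − p₀).
PS = (0.0899 − 0.0092) / (1 − 0.0092) = 0.0807 / 0.9908 ≈ 0.0814

PS ≈ 0.081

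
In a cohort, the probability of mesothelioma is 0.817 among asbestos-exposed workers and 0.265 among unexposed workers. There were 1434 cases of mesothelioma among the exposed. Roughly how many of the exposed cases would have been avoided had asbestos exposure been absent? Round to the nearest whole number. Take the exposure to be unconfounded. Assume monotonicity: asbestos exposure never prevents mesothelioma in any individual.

Let p₁ = 0.817, p₀ = 0.265.
PN = (p₁ − p₀)/p₁ = (0.817 − 0.265) / 0.817 ≈ 0.67564.
Attributable cases ≈ PN × (exposed cases) = 0.67564 × 1434 ≈ 968.87.

about 969 cases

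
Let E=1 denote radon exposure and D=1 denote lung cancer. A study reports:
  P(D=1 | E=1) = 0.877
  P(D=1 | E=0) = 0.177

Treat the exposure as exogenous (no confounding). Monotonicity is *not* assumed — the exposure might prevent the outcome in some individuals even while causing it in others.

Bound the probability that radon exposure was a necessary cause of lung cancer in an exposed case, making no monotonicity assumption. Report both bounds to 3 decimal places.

Let p₁ = 0.877, p₀ = 0.177.
Under exogeneity alone the bounds on PN are max{0,(p₁−p₀)/p₁} ≤ PN ≤ min{1,(1−p₀)/p₁}.
  lower = (p₁ − p₀)/p₁ = 0.7 / 0.877 ≈ 0.7982
  upper = min{1, (1 − p₀)/p₁} = 0.823 / 0.877 ≈ 0.9384

0.798 ≤ PN ≤ 0.938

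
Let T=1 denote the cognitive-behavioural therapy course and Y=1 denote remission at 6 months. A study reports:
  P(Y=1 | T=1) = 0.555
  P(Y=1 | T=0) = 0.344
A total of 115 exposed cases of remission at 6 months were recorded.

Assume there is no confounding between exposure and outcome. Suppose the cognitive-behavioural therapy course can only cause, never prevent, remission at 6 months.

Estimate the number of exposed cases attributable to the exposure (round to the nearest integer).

Let p₁ = 0.555, p₀ = 0.344.
PN = (p₁ − p₀)/p₁ = (0.555 − 0.344) / 0.555 ≈ 0.38018.
Attributable cases ≈ PN × (exposed cases) = 0.38018 × 115 ≈ 43.72.

about 44 cases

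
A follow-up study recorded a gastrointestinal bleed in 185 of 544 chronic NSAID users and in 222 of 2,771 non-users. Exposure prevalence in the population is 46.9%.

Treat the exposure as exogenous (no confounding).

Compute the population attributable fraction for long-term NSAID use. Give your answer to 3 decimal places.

PAF ≈ 0.603

p₁ = P(outcome | exposed) = 185/544 = 0.34007
p₀ = P(outcome | unexposed) = 222/2771 = 0.080115
Overall risk P(Y=1) = π·p₁ + (1−π)·p₀ = 0.469×0.34007 + 0.531×0.080115 = 0.20204.
Under exogeneity, PAF = [P(Y=1) − p₀] / P(Y=1).
PAF = (0.20204 − 0.080115) / 0.20204 ≈ 0.6035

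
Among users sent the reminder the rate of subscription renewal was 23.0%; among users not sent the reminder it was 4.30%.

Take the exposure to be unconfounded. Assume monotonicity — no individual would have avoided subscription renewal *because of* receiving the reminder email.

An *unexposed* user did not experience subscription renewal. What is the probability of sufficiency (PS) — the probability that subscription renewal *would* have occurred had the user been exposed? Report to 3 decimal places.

PS ≈ 0.195

p₁ = 0.23, p₀ = 0.043.
Under exogeneity and monotonicity, PS = (p₁ − p₀) / (1 − p₀).
PS = (0.23 − 0.043) / (1 − 0.043) = 0.187 / 0.957 ≈ 0.1954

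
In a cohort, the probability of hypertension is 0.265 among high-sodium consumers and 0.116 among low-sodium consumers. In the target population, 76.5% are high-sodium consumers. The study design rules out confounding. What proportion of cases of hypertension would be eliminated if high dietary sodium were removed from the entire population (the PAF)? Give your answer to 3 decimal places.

PAF ≈ 0.496

Let p₁ = 0.265, p₀ = 0.116.
Overall risk P(Y=1) = π·p₁ + (1−π)·p₀ = 0.765×0.265 + 0.235×0.116 = 0.22999.
Under exogeneity, PAF = [P(Y=1) − p₀] / P(Y=1).
PAF = (0.22999 − 0.116) / 0.22999 ≈ 0.4956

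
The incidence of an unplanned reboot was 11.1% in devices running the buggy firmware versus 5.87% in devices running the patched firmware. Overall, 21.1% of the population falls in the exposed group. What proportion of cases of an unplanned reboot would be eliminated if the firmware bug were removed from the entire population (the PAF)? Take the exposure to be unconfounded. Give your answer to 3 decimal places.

p₁ = 0.111, p₀ = 0.0587.
Overall risk P(Y=1) = π·p₁ + (1−π)·p₀ = 0.211×0.111 + 0.789×0.0587 = 0.069735.
Under exogeneity, PAF = [P(Y=1) − p₀] / P(Y=1).
PAF = (0.069735 − 0.0587) / 0.069735 ≈ 0.1582

PAF ≈ 0.158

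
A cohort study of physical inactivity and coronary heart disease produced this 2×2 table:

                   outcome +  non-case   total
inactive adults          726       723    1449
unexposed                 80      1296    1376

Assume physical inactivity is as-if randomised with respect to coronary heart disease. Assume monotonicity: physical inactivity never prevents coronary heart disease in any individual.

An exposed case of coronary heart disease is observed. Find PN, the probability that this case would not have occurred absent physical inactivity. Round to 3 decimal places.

PN ≈ 0.884

p₁ = P(outcome | exposed) = 726/1449 = 0.50104
p₀ = P(outcome | unexposed) = 80/1376 = 0.05814
Under exogeneity and monotonicity, PN = (p₁ − p₀) / p₁.
PN = (0.50104 − 0.05814) / 0.50104 = 0.4429 / 0.50104 ≈ 0.8840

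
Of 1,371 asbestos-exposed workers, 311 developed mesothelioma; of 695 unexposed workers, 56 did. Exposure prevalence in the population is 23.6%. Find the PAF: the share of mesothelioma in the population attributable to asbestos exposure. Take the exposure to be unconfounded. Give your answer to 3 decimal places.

p₁ = P(outcome | exposed) = 311/1371 = 0.22684
p₀ = P(outcome | unexposed) = 56/695 = 0.080576
Overall risk P(Y=1) = π·p₁ + (1−π)·p₀ = 0.236×0.22684 + 0.764×0.080576 = 0.11509.
Under exogeneity, PAF = [P(Y=1) − p₀] / P(Y=1).
PAF = (0.11509 − 0.080576) / 0.11509 ≈ 0.2999

PAF ≈ 0.300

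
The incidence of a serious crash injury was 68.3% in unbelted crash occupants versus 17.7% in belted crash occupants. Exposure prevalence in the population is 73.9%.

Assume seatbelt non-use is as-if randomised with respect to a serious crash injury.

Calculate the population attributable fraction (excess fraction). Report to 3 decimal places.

p₁ = 0.683, p₀ = 0.177.
Overall risk P(Y=1) = π·p₁ + (1−π)·p₀ = 0.739×0.683 + 0.261×0.177 = 0.55093.
Under exogeneity, PAF = [P(Y=1) − p₀] / P(Y=1).
PAF = (0.55093 − 0.177) / 0.55093 ≈ 0.6787

PAF ≈ 0.679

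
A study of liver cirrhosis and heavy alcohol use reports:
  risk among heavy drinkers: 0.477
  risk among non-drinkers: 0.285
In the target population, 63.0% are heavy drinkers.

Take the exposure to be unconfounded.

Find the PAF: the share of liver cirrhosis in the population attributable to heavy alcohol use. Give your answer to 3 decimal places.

PAF ≈ 0.298

Let p₁ = 0.477, p₀ = 0.285.
Overall risk P(Y=1) = π·p₁ + (1−π)·p₀ = 0.63×0.477 + 0.37×0.285 = 0.40596.
Under exogeneity, PAF = [P(Y=1) − p₀] / P(Y=1).
PAF = (0.40596 − 0.285) / 0.40596 ≈ 0.2980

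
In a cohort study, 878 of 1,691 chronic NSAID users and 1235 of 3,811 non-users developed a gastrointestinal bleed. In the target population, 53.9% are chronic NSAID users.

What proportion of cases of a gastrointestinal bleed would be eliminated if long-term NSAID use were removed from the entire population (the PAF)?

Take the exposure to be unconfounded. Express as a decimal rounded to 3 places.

p₁ = P(outcome | exposed) = 878/1691 = 0.51922
p₀ = P(outcome | unexposed) = 1235/3811 = 0.32406
Overall risk P(Y=1) = π·p₁ + (1−π)·p₀ = 0.539×0.51922 + 0.461×0.32406 = 0.42925.
Under exogeneity, PAF = [P(Y=1) − p₀] / P(Y=1).
PAF = (0.42925 − 0.32406) / 0.42925 ≈ 0.2451

PAF ≈ 0.245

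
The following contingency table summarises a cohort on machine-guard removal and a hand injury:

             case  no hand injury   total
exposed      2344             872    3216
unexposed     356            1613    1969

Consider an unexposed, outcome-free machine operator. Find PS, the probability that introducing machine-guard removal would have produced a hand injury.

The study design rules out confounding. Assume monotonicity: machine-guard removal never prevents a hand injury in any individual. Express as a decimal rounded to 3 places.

p₁ = P(outcome | exposed) = 2344/3216 = 0.72886
p₀ = P(outcome | unexposed) = 356/1969 = 0.1808
Under exogeneity and monotonicity, PS = (p₁ − p₀) / (1 − p₀).
PS = (0.72886 − 0.1808) / (1 − 0.1808) = 0.54805 / 0.8192 ≈ 0.6690

PS ≈ 0.669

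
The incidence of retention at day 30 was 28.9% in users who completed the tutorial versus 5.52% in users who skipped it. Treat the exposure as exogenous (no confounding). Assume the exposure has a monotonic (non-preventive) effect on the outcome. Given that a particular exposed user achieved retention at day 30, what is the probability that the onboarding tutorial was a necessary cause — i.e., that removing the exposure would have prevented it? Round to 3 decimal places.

p₁ = 0.289, p₀ = 0.0552.
Under exogeneity and monotonicity, PN = (p₁ − p₀) / p₁.
PN = (0.289 − 0.0552) / 0.289 = 0.2338 / 0.289 ≈ 0.8090

PN ≈ 0.809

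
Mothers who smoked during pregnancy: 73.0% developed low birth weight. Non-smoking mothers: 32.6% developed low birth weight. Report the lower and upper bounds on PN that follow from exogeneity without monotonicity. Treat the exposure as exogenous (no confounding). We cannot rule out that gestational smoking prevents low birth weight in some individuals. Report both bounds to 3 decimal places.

0.553 ≤ PN ≤ 0.923

p₁ = 0.73, p₀ = 0.326.
Under exogeneity alone the bounds on PN are max{0,(p₁−p₀)/p₁} ≤ PN ≤ min{1,(1−p₀)/p₁}.
  lower = (p₁ − p₀)/p₁ = 0.404 / 0.73 ≈ 0.5534
  upper = min{1, (1 − p₀)/p₁} = 0.674 / 0.73 ≈ 0.9233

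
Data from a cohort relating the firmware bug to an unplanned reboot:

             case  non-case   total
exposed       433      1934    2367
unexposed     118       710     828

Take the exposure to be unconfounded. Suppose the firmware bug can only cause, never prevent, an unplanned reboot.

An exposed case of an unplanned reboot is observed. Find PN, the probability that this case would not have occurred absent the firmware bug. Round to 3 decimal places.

PN ≈ 0.221

p₁ = P(outcome | exposed) = 433/2367 = 0.18293
p₀ = P(outcome | unexposed) = 118/828 = 0.14251
Under exogeneity and monotonicity, PN = (p₁ − p₀)/p₁.
PN = (0.18293 − 0.14251) / 0.18293 ≈ 0.2210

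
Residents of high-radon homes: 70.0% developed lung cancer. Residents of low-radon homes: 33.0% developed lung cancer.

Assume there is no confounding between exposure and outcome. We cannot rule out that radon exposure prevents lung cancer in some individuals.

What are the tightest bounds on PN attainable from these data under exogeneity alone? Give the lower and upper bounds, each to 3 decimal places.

0.529 ≤ PN ≤ 0.957

p₁ = 0.7, p₀ = 0.33.
Under exogeneity alone the bounds on PN are max{0,(p₁−p₀)/p₁} ≤ PN ≤ min{1,(1−p₀)/p₁}.
  lower = (p₁ − p₀)/p₁ = 0.37 / 0.7 ≈ 0.5286
  upper = min{1, (1 − p₀)/p₁} = 0.67 / 0.7 ≈ 0.9571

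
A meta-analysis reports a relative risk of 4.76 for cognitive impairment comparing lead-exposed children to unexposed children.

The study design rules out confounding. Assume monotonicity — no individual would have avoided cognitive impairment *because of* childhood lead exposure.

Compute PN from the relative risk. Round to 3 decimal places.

Under exogeneity and monotonicity, PN = (RR − 1) / RR = 1 − 1/RR.
PN = (4.76 − 1) / 4.76 = 3.76 / 4.76 ≈ 0.7899

PN ≈ 0.790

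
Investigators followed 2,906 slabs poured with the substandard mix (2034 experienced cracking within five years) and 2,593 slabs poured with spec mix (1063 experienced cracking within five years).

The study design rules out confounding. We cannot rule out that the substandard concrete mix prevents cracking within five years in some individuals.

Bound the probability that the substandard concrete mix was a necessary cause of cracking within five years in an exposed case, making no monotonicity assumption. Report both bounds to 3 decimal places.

p₁ = P(outcome | exposed) = 2034/2906 = 0.69993
p₀ = P(outcome | unexposed) = 1063/2593 = 0.40995
Under exogeneity alone the bounds on PN are max{0,(p₁−p₀)/p₁} ≤ PN ≤ min{1,(1−p₀)/p₁}.
  lower = (p₁ − p₀)/p₁ = 0.28998 / 0.69993 ≈ 0.4143
  upper = min{1, (1 − p₀)/p₁} = 0.59005 / 0.69993 ≈ 0.8430

0.414 ≤ PN ≤ 0.843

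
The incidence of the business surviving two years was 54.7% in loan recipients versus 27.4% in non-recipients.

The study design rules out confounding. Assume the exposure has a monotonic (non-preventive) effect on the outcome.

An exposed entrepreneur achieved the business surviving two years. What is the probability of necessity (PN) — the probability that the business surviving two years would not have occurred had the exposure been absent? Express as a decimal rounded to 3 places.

p₁ = 0.547, p₀ = 0.274.
Under exogeneity and monotonicity, PN = (p₁ − p₀) / p₁.
PN = (0.547 − 0.274) / 0.547 = 0.273 / 0.547 ≈ 0.4991

PN ≈ 0.499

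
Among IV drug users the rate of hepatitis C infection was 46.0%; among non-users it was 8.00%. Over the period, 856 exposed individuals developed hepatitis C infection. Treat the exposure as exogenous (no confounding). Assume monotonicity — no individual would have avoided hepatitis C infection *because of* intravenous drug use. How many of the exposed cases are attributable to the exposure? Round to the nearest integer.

p₁ = 0.46, p₀ = 0.08.
PN = (p₁ − p₀)/p₁ = (0.46 − 0.08) / 0.46 ≈ 0.82609.
Attributable cases ≈ PN × (exposed cases) = 0.82609 × 856 ≈ 707.13.

about 707 cases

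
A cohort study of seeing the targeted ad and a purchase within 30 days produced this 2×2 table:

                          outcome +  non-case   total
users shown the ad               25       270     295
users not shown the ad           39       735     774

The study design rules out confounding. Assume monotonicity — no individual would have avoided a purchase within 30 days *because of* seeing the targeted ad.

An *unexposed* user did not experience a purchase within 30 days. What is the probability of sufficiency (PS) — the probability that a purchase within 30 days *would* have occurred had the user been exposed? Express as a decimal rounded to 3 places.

PS ≈ 0.036

p₁ = P(outcome | exposed) = 25/295 = 0.084746
p₀ = P(outcome | unexposed) = 39/774 = 0.050388
Under exogeneity and monotonicity, PS = (p₁ − p₀) / (1 − p₀).
PS = (0.084746 − 0.050388) / (1 − 0.050388) = 0.034358 / 0.94961 ≈ 0.0362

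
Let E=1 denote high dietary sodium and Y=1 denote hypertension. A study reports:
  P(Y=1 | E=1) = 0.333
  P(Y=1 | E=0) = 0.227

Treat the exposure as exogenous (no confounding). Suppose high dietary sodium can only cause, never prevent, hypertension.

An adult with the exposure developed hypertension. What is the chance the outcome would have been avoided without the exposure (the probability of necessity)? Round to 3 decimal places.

Let p₁ = 0.333, p₀ = 0.227.
Under exogeneity and monotonicity, PN = (p₁ − p₀) / p₁.
PN = (0.333 − 0.227) / 0.333 = 0.106 / 0.333 ≈ 0.3183

PN ≈ 0.318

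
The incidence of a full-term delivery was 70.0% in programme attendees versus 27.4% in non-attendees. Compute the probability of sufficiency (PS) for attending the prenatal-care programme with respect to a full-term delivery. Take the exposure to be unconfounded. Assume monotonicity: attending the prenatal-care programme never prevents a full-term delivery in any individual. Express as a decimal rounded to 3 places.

PS ≈ 0.587

p₁ = 0.7, p₀ = 0.274.
Under exogeneity and monotonicity, PS = (p₁ − p₀) / (1 − p₀).
PS = (0.7 − 0.274) / (1 − 0.274) = 0.426 / 0.726 ≈ 0.5868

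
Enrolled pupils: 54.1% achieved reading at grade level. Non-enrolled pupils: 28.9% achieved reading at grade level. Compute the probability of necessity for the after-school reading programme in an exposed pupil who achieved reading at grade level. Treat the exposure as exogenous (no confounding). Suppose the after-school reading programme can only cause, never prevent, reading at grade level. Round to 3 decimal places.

PN ≈ 0.466

p₁ = 0.541, p₀ = 0.289.
Under exogeneity and monotonicity, PN = (p₁ − p₀) / p₁.
PN = (0.541 − 0.289) / 0.541 = 0.252 / 0.541 ≈ 0.4658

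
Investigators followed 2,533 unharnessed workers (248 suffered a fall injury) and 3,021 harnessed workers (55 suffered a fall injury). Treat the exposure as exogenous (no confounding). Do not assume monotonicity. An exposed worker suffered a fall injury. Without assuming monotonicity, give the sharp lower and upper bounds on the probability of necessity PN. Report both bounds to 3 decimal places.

p₁ = P(outcome | exposed) = 248/2533 = 0.097908
p₀ = P(outcome | unexposed) = 55/3021 = 0.018206
Under exogeneity alone the bounds on PN are max{0,(p₁−p₀)/p₁} ≤ PN ≤ min{1,(1−p₀)/p₁}.
  lower = (p₁ − p₀)/p₁ = 0.079702 / 0.097908 ≈ 0.8141
  upper = min{1, (1 − p₀)/p₁} = 0.98179 / 0.097908 ≈ 10.0278 → capped at 1

0.814 ≤ PN ≤ 1.000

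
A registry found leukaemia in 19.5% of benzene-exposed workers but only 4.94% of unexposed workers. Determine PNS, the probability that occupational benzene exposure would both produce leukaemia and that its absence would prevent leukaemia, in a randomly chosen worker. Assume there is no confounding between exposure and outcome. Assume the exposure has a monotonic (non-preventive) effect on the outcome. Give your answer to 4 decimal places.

PNS ≈ 0.1456

p₁ = 0.195, p₀ = 0.0494.
Under exogeneity and monotonicity, PNS = p₁ − p₀.
PNS = 0.195 − 0.0494 = 0.1456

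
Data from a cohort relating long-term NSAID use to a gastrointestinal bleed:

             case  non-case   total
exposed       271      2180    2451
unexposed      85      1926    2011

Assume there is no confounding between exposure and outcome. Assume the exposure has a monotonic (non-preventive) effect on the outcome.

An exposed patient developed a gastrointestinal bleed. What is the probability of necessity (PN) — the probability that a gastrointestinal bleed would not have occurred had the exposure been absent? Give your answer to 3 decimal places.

PN ≈ 0.618

p₁ = P(outcome | exposed) = 271/2451 = 0.11057
p₀ = P(outcome | unexposed) = 85/2011 = 0.042268
Under exogeneity and monotonicity, PN = (p₁ − p₀) / p₁.
PN = (0.11057 − 0.042268) / 0.11057 = 0.0683 / 0.11057 ≈ 0.6177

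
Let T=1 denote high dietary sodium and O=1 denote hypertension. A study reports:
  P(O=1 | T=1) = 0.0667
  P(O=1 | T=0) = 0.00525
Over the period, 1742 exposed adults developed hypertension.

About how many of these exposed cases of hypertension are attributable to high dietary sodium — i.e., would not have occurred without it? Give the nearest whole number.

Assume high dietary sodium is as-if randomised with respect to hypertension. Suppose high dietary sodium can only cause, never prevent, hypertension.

Let p₁ = 0.0667, p₀ = 0.00525.
PN = (p₁ − p₀)/p₁ = (0.0667 − 0.00525) / 0.0667 ≈ 0.92129.
Attributable cases ≈ PN × (exposed cases) = 0.92129 × 1742 ≈ 1604.89.

about 1605 cases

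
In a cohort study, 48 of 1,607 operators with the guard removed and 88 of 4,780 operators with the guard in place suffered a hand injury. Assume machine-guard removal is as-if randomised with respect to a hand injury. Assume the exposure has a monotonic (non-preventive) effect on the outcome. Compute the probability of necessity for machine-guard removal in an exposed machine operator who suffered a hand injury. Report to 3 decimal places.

PN ≈ 0.384

p₁ = P(outcome | exposed) = 48/1607 = 0.029869
p₀ = P(outcome | unexposed) = 88/4780 = 0.01841
Under exogeneity and monotonicity, PN = (p₁ − p₀) / p₁.
PN = (0.029869 − 0.01841) / 0.029869 = 0.011459 / 0.029869 ≈ 0.3836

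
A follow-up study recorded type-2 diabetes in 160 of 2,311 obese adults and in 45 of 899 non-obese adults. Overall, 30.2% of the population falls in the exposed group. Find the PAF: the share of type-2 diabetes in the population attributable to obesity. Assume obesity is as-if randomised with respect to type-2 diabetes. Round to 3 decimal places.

PAF ≈ 0.104

p₁ = P(outcome | exposed) = 160/2311 = 0.069234
p₀ = P(outcome | unexposed) = 45/899 = 0.050056
Overall risk P(Y=1) = π·p₁ + (1−π)·p₀ = 0.302×0.069234 + 0.698×0.050056 = 0.055848.
Under exogeneity, PAF = [P(Y=1) − p₀] / P(Y=1).
PAF = (0.055848 − 0.050056) / 0.055848 ≈ 0.1037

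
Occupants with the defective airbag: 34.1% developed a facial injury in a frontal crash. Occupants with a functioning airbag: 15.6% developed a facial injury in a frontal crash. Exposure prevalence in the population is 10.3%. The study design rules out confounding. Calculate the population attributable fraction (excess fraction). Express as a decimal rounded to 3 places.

p₁ = 0.341, p₀ = 0.156.
Overall risk P(Y=1) = π·p₁ + (1−π)·p₀ = 0.103×0.341 + 0.897×0.156 = 0.17506.
Under exogeneity, PAF = [P(Y=1) − p₀] / P(Y=1).
PAF = (0.17506 − 0.156) / 0.17506 ≈ 0.1089

PAF ≈ 0.109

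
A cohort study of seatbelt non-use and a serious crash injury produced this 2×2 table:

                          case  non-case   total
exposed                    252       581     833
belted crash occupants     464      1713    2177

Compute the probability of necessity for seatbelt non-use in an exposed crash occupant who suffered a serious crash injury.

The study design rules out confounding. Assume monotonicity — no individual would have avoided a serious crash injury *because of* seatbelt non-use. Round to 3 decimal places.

PN ≈ 0.295

p₁ = P(outcome | exposed) = 252/833 = 0.30252
p₀ = P(outcome | unexposed) = 464/2177 = 0.21314
Under exogeneity and monotonicity, PN = (p₁ − p₀) / p₁.
PN = (0.30252 − 0.21314) / 0.30252 = 0.089384 / 0.30252 ≈ 0.2955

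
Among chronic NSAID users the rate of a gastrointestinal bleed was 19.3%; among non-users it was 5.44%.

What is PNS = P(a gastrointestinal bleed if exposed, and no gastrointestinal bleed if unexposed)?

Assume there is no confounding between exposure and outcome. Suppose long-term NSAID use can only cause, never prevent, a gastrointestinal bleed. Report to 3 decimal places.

PNS ≈ 0.139

p₁ = 0.193, p₀ = 0.0544.
Under exogeneity and monotonicity, PNS = p₁ − p₀.
PNS = 0.193 − 0.0544 = 0.1386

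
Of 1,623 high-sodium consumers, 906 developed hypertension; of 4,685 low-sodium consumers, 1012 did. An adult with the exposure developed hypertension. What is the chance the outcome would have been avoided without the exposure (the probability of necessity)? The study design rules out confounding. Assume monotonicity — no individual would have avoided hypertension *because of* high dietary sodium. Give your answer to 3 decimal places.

PN ≈ 0.613

p₁ = P(outcome | exposed) = 906/1623 = 0.55823
p₀ = P(outcome | unexposed) = 1012/4685 = 0.21601
Under exogeneity and monotonicity, PN = (p₁ − p₀) / p₁.
PN = (0.55823 − 0.21601) / 0.55823 = 0.34222 / 0.55823 ≈ 0.6130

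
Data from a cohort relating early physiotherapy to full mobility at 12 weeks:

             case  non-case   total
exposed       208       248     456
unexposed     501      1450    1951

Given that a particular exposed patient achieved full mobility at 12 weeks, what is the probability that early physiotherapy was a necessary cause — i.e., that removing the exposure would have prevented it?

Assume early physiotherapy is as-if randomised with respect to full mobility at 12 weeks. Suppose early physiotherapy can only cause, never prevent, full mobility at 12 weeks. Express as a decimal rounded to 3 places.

p₁ = P(outcome | exposed) = 208/456 = 0.45614
p₀ = P(outcome | unexposed) = 501/1951 = 0.25679
Under exogeneity and monotonicity, PN = (p₁ − p₀)/p₁.
PN = (0.45614 − 0.25679) / 0.45614 ≈ 0.4370

PN ≈ 0.437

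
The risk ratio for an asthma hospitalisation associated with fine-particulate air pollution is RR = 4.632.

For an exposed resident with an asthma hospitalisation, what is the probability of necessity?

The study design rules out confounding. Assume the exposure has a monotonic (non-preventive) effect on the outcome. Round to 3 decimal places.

PN ≈ 0.784

Under exogeneity and monotonicity, PN = (RR − 1) / RR = 1 − 1/RR.
PN = (4.632 − 1) / 4.632 = 3.632 / 4.632 ≈ 0.7841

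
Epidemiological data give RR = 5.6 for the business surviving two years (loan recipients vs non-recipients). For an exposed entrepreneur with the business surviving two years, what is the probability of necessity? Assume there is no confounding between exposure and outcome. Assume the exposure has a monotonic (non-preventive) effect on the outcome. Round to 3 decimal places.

Under exogeneity and monotonicity, PN = (RR − 1) / RR = 1 − 1/RR.
PN = (5.6 − 1) / 5.6 = 4.6 / 5.6 ≈ 0.8214

PN ≈ 0.821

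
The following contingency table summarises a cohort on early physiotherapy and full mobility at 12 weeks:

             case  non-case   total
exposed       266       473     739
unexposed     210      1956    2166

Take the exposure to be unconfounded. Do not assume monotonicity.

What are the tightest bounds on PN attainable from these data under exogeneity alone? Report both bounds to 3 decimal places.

0.731 ≤ PN ≤ 1.000

p₁ = P(outcome | exposed) = 266/739 = 0.35995
p₀ = P(outcome | unexposed) = 210/2166 = 0.096953
Under exogeneity alone the bounds on PN are max{0,(p₁−p₀)/p₁} ≤ PN ≤ min{1,(1−p₀)/p₁}.
  lower = (p₁ − p₀)/p₁ = 0.26299 / 0.35995 ≈ 0.7306
  upper = min{1, (1 − p₀)/p₁} = 0.90305 / 0.35995 ≈ 2.5088 → capped at 1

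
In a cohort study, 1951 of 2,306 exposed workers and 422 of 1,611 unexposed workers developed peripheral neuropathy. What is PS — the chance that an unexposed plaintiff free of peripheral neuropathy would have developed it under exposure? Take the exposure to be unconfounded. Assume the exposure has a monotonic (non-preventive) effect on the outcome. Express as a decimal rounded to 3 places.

PS ≈ 0.791

p₁ = P(outcome | exposed) = 1951/2306 = 0.84605
p₀ = P(outcome | unexposed) = 422/1611 = 0.26195
Under exogeneity and monotonicity, PS = (p₁ − p₀) / (1 − p₀).
PS = (0.84605 − 0.26195) / (1 − 0.26195) = 0.5841 / 0.73805 ≈ 0.7914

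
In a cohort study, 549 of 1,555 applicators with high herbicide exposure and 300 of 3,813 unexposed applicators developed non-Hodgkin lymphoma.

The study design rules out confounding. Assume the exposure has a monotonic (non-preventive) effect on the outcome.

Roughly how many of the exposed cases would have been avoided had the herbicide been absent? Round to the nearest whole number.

p₁ = P(outcome | exposed) = 549/1555 = 0.35305
p₀ = P(outcome | unexposed) = 300/3813 = 0.078678
PN = (p₁ − p₀)/p₁ = (0.35305 − 0.078678) / 0.35305 ≈ 0.77715.
Attributable cases ≈ PN × (exposed cases) = 0.77715 × 549 ≈ 426.66.

about 427 cases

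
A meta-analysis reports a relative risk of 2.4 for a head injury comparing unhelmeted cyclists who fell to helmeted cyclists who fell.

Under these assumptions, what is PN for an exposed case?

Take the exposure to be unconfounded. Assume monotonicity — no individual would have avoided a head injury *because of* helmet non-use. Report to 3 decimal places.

PN ≈ 0.583

Under exogeneity and monotonicity, PN = (RR − 1) / RR = 1 − 1/RR.
PN = (2.4 − 1) / 2.4 = 1.4 / 2.4 ≈ 0.5833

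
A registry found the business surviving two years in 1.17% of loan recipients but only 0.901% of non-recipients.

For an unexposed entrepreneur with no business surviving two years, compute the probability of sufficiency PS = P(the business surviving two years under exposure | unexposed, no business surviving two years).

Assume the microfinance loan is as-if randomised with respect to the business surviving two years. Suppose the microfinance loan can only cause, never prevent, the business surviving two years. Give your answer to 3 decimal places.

PS ≈ 0.003

p₁ = 0.0117, p₀ = 0.00901.
Under exogeneity and monotonicity, PS = (p₁ − p₀) / (1 − p₀).
PS = (0.0117 − 0.00901) / (1 − 0.00901) = 0.00269 / 0.99099 ≈ 0.0027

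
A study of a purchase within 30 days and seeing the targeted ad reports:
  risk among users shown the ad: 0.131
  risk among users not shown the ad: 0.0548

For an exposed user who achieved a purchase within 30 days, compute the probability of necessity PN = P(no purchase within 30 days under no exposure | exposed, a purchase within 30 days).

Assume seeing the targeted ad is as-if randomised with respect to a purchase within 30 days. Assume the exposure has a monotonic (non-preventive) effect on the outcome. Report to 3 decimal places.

Let p₁ = 0.131, p₀ = 0.0548.
Under exogeneity and monotonicity, PN = (p₁ − p₀) / p₁.
PN = (0.131 − 0.0548) / 0.131 = 0.0762 / 0.131 ≈ 0.5817

PN ≈ 0.582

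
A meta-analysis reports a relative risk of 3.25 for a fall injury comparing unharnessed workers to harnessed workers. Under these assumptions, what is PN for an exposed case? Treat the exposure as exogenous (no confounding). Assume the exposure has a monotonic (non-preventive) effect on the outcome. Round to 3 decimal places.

PN ≈ 0.692

Under exogeneity and monotonicity, PN = (RR − 1) / RR = 1 − 1/RR.
PN = (3.25 − 1) / 3.25 = 2.25 / 3.25 ≈ 0.6923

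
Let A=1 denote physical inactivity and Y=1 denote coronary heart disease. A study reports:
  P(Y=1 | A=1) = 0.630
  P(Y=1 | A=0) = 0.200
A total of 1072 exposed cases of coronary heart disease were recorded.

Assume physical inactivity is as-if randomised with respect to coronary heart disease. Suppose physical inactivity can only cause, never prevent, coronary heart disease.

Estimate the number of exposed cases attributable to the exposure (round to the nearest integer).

Let p₁ = 0.63, p₀ = 0.2.
PN = (p₁ − p₀)/p₁ = (0.63 − 0.2) / 0.63 ≈ 0.68254.
Attributable cases ≈ PN × (exposed cases) = 0.68254 × 1072 ≈ 731.68.

about 732 cases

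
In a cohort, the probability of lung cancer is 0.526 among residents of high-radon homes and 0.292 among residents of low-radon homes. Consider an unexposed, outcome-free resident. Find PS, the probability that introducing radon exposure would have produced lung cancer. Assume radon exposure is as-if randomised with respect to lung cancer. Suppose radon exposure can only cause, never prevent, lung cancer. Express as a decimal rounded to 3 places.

Let p₁ = 0.526, p₀ = 0.292.
Under exogeneity and monotonicity, PS = (p₁ − p₀) / (1 − p₀).
PS = (0.526 − 0.292) / (1 − 0.292) = 0.234 / 0.708 ≈ 0.3305

PS ≈ 0.331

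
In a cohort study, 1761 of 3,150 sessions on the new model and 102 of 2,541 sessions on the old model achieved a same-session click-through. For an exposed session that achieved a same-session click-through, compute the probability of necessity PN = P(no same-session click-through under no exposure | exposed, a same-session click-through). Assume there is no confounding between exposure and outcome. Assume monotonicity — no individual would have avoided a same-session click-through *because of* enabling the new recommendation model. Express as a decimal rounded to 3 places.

PN ≈ 0.928

p₁ = P(outcome | exposed) = 1761/3150 = 0.55905
p₀ = P(outcome | unexposed) = 102/2541 = 0.040142
Under exogeneity and monotonicity, PN = (p₁ − p₀) / p₁.
PN = (0.55905 − 0.040142) / 0.55905 = 0.51891 / 0.55905 ≈ 0.9282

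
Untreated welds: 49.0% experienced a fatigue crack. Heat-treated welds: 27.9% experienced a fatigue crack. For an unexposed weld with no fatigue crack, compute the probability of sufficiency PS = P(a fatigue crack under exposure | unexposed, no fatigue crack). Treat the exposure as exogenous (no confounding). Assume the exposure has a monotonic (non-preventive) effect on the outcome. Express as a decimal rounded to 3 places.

p₁ = 0.49, p₀ = 0.279.
Under exogeneity and monotonicity, PS = (p₁ − p₀) / (1 − p₀).
PS = (0.49 − 0.279) / (1 − 0.279) = 0.211 / 0.721 ≈ 0.2926

PS ≈ 0.293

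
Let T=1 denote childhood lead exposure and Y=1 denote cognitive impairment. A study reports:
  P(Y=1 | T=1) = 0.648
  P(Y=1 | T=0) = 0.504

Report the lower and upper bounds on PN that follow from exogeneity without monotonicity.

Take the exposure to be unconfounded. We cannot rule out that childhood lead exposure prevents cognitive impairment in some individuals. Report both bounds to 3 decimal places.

0.222 ≤ PN ≤ 0.765

Let p₁ = 0.648, p₀ = 0.504.
Under exogeneity alone the bounds on PN are max{0,(p₁−p₀)/p₁} ≤ PN ≤ min{1,(1−p₀)/p₁}.
  lower = (p₁ − p₀)/p₁ = 0.144 / 0.648 ≈ 0.2222
  upper = min{1, (1 − p₀)/p₁} = 0.496 / 0.648 ≈ 0.7654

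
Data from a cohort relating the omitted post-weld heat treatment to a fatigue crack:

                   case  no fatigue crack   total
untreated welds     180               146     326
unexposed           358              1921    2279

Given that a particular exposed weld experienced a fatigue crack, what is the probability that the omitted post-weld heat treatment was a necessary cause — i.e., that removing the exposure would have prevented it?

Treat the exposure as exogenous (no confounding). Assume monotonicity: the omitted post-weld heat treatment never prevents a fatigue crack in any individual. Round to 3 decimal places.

p₁ = P(outcome | exposed) = 180/326 = 0.55215
p₀ = P(outcome | unexposed) = 358/2279 = 0.15709
Under exogeneity and monotonicity, PN = (p₁ − p₀)/p₁.
PN = (0.55215 − 0.15709) / 0.55215 ≈ 0.7155

PN ≈ 0.715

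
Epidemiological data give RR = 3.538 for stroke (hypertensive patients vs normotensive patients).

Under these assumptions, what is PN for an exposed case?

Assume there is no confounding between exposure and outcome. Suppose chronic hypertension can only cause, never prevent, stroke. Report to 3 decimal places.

Under exogeneity and monotonicity, PN = (RR − 1) / RR = 1 − 1/RR.
PN = (3.538 − 1) / 3.538 = 2.538 / 3.538 ≈ 0.7174

PN ≈ 0.717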